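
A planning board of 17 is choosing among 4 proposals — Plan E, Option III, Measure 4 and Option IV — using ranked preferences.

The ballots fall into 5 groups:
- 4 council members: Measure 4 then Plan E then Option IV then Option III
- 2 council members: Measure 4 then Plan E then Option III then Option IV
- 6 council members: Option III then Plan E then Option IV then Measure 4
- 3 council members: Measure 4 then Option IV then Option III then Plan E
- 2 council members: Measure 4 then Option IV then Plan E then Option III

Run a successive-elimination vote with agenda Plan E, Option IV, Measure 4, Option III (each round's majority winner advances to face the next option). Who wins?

Round 1: Plan E vs Option IV — 12–5, Plan E advances.
Round 2: Plan E vs Measure 4 — 6–11, Measure 4 advances.
Round 3: Measure 4 vs Option III — 11–6, Measure 4 advances.
The agenda winner is Measure 4.

Measure 4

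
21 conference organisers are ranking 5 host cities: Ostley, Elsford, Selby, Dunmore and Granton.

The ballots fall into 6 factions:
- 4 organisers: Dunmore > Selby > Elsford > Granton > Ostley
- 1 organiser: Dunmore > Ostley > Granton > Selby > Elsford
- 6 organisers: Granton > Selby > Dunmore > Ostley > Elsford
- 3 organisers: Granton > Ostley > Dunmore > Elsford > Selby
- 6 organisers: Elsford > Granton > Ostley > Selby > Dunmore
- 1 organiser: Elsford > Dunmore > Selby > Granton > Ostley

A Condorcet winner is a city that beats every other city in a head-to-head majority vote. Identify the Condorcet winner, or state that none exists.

none

Check each pair by majority over 21 ballots:
Ostley vs Elsford: 10 to 11, Elsford.
Ostley vs Selby: 1+3+6 = 10 for Ostley, 11 for Selby — Selby by 11–10.
Ostley vs Dunmore: Ostley is ranked higher on 3+6 = 9 ballots, Dunmore on 12. Dunmore wins 12–9.
Ostley–Granton: Granton 20–1.
Elsford vs Selby: 3+6+1 = 10 for Elsford, 11 for Selby — Selby by 11–10.
Elsford–Dunmore: Dunmore 14–7.
Elsford vs Granton: 4+6+1 = 11 for Elsford, 10 for Granton — Elsford by 11–10.
Selby vs Dunmore: Selby preferred on 6+6 = 12 ballots; Selby wins 12–9.
Selby vs Granton: Granton wins 16–5.
Dunmore vs Granton: 4+1+1 = 6 for Dunmore, 15 for Granton — Granton by 15–6.
No city is unbeaten: Ostley loses to Elsford; Elsford loses to Selby; Selby loses to Granton; Dunmore loses to Selby; Granton loses to Elsford. In particular Elsford beats Granton beats Selby beats Elsford is a majority cycle — no Condorcet winner exists.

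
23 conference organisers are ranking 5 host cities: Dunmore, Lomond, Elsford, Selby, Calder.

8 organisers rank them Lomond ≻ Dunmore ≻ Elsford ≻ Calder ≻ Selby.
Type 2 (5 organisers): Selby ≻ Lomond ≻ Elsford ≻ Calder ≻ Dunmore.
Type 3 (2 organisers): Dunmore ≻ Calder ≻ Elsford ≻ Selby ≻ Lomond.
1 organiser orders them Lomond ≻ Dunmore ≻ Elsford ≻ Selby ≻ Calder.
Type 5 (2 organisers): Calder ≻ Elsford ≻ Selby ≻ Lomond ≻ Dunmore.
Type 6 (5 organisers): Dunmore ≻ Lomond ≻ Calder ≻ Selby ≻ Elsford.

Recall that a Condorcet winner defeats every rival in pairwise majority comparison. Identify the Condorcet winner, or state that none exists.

Head-to-head results (23 organisers):
Dunmore vs Lomond: Dunmore preferred on 2+5 = 7 ballots; Lomond wins 16–7.
Dunmore vs Elsford: Dunmore preferred on 8+2+1+5 = 16 ballots; Dunmore wins 16–7.
Dunmore vs Selby: 8+2+1+5 = 16 for Dunmore, 7 for Selby — Dunmore by 16–7.
Dunmore vs Calder: 16 to 7, Dunmore.
Lomond vs Elsford: Lomond is ranked higher on 8+5+1+5 = 19 ballots, Elsford on 4. Lomond wins 19–4.
Lomond vs Selby: Lomond is ranked higher on 8+1+5 = 14 ballots, Selby on 9. Lomond wins 14–9.
Lomond vs Calder: 8+5+1+5 = 19 for Lomond, 4 for Calder — Lomond by 19–4.
Elsford vs Selby: 13 to 10, Elsford.
Elsford vs Calder: Elsford is ranked higher on 8+5+1 = 14 ballots, Calder on 9. Elsford wins 14–9.
Selby vs Calder: 6 to 17, Calder.
Only Lomond has no losses; Lomond is the Condorcet winner.

Lomond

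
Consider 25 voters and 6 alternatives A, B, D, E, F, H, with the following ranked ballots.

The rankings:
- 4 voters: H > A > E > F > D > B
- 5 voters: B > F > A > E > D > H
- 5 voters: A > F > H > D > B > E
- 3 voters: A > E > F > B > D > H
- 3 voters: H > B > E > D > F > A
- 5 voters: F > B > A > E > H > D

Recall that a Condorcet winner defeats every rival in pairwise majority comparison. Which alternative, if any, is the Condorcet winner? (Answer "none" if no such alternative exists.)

F

Head-to-head results (25 voters):
A vs B: B wins 13–12.
A vs D: A, 22–3.
A vs E: A wins 22–3.
A vs F: F, 13–12.
A vs H: A wins 18–7.
B vs D: B, 16–9.
B vs E: B wins 18–7.
B–F: F 17–8.
B vs H: B, 13–12.
D vs E: E wins 20–5.
D–F: F 22–3.
D vs H: H wins 17–8.
E–F: F 15–10.
E vs H: E, 13–12.
F–H: F 18–7.
F beats each of A, B, D, E, H — F is the Condorcet winner.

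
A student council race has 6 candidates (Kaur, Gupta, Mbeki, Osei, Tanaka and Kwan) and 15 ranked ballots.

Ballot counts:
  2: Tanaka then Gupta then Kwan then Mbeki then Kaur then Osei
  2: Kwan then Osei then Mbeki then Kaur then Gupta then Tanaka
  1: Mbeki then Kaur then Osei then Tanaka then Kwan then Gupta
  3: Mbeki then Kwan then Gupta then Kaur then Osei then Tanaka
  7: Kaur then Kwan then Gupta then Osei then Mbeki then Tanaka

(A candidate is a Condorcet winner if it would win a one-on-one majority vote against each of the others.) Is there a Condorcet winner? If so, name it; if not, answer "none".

Head-to-head results (15 voters):
Kaur vs Gupta: Kaur preferred on 2+1+7 = 10 ballots; Kaur wins 10–5.
Kaur vs Mbeki: 7 for Kaur, 8 for Mbeki — Mbeki by 8–7.
Kaur vs Osei: 2+1+3+7 = 13 for Kaur, 2 for Osei — Kaur by 13–2.
Kaur vs Tanaka: 13 to 2, Kaur.
Kaur vs Kwan: Kaur is ranked higher on 1+7 = 8 ballots, Kwan on 7. Kaur wins 8–7.
Gupta vs Mbeki: Gupta preferred on 2+7 = 9 ballots; Gupta wins 9–6.
Gupta vs Osei: Gupta preferred on 2+3+7 = 12 ballots; Gupta wins 12–3.
Gupta vs Tanaka: Gupta preferred on 2+3+7 = 12 ballots; Gupta wins 12–3.
Gupta vs Kwan: Gupta is ranked higher on 2 ballots, Kwan on 13. Kwan wins 13–2.
Mbeki vs Osei: Mbeki preferred on 2+1+3 = 6 ballots; Osei wins 9–6.
Mbeki vs Tanaka: 13 to 2, Mbeki.
Mbeki vs Kwan: Mbeki is ranked higher on 1+3 = 4 ballots, Kwan on 11. Kwan wins 11–4.
Osei vs Tanaka: Osei preferred on 2+1+3+7 = 13 ballots; Osei wins 13–2.
Osei vs Kwan: 1 for Osei, 14 for Kwan — Kwan by 14–1.
Tanaka vs Kwan: Tanaka is ranked higher on 2+1 = 3 ballots, Kwan on 12. Kwan wins 12–3.
Each candidate drops at least one matchup (Kaur loses to Mbeki; Gupta loses to Kaur; Mbeki loses to Gupta; Osei loses to Kaur; Tanaka loses to Kaur; Kwan loses to Kaur); the cycle Kaur > Gupta > Mbeki > Kaur rules out a Condorcet winner.

none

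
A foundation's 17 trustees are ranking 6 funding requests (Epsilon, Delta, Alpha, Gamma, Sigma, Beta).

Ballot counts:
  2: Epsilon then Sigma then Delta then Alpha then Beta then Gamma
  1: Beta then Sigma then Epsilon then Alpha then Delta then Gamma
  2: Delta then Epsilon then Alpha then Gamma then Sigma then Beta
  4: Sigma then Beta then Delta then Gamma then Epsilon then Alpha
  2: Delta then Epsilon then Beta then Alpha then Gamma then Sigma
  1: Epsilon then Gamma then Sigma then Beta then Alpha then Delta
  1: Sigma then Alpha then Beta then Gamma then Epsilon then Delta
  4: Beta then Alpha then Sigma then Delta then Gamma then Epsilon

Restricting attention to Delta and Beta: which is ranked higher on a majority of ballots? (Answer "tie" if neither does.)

Ballots ranking Delta above Beta: 2 + 2 + 2 = 6.
Ballots ranking Beta above Delta: 17 − 6 = 11.
Beta wins the head-to-head 11–6.

Beta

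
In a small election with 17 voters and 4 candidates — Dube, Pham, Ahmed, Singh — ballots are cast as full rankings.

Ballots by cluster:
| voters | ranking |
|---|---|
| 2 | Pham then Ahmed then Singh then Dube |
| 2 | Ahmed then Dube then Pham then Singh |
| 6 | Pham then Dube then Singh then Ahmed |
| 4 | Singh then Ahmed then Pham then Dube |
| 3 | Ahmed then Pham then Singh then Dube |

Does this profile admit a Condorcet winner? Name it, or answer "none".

Check each pair by majority over 17 ballots:
Dube vs Pham: Dube is ranked higher on 2 ballots, Pham on 15. Pham wins 15–2.
Dube vs Ahmed: Dube preferred on 6 ballots; Ahmed wins 11–6.
Dube vs Singh: Dube is ranked higher on 2+6 = 8 ballots, Singh on 9. Singh wins 9–8.
Pham vs Ahmed: Pham preferred on 2+6 = 8 ballots; Ahmed wins 9–8.
Pham vs Singh: Pham is ranked higher on 2+2+6+3 = 13 ballots, Singh on 4. Pham wins 13–4.
Ahmed vs Singh: 2+2+3 = 7 for Ahmed, 10 for Singh — Singh by 10–7.
No candidate is unbeaten: Dube loses to Pham; Pham loses to Ahmed; Ahmed loses to Singh; Singh loses to Pham. In particular Pham → Singh → Ahmed → Pham is a majority cycle — no Condorcet winner exists.

none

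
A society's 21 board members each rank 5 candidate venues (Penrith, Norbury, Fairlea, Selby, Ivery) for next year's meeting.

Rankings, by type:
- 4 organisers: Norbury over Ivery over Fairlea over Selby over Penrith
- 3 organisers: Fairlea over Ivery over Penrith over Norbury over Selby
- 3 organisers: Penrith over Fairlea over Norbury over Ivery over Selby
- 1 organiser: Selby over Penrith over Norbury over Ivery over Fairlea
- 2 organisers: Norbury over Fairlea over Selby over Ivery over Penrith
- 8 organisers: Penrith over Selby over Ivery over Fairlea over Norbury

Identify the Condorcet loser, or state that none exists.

Head-to-head results (21 organisers):
Penrith–Norbury: Penrith 15–6.
Penrith–Fairlea: Penrith 12–9.
Penrith–Selby: Penrith 14–7.
Penrith vs Ivery: Penrith preferred on 3+1+8 = 12 ballots; Penrith wins 12–9.
Norbury vs Fairlea: 7 to 14, Fairlea.
Norbury vs Selby: 12 to 9, Norbury.
Norbury vs Ivery: 4+3+1+2 = 10 for Norbury, 11 for Ivery — Ivery by 11–10.
Fairlea vs Selby: Fairlea, 12–9.
Fairlea vs Ivery: Fairlea is ranked higher on 3+3+2 = 8 ballots, Ivery on 13. Ivery wins 13–8.
Selby vs Ivery: Selby, 11–10.
No city is winless: Penrith beats Norbury; Norbury beats Selby; Fairlea beats Norbury; Selby beats Ivery; Ivery beats Norbury. There is no Condorcet loser.

none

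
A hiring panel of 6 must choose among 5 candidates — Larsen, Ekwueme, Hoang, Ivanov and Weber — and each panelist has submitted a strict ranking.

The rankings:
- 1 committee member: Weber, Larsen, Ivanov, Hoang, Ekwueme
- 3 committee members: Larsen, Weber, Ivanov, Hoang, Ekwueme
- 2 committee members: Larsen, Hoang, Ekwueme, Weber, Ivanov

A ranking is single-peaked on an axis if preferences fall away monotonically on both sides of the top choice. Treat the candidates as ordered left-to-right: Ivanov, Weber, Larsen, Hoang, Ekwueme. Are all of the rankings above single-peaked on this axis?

Axis positions: Ivanov=1, Weber=2, Larsen=3, Hoang=4, Ekwueme=5.
Faction 1 (peak Weber at position 2): ranking walks positions 2-3-1-4-5, expanding outward from the peak — single-peaked.
Faction 2 (peak Larsen at position 3): ranking walks positions 3-2-1-4-5, expanding outward from the peak — single-peaked.
Faction 3 (peak Larsen at position 3): ranking walks positions 3-4-5-2-1, expanding outward from the peak — single-peaked.
Every ranking is single-peaked on this axis.

yes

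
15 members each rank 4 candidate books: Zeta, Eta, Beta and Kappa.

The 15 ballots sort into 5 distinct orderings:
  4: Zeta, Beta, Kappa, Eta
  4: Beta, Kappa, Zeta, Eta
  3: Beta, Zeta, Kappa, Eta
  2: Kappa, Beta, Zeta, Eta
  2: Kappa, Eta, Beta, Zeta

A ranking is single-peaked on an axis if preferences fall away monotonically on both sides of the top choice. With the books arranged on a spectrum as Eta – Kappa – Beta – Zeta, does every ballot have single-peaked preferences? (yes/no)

yes

Axis positions: Eta=1, Kappa=2, Beta=3, Zeta=4.
Ballot type 1 (peak Zeta at position 4): ranking walks positions 4-3-2-1, expanding outward from the peak — single-peaked.
Ballot type 2 (peak Beta at position 3): ranking walks positions 3-2-4-1, expanding outward from the peak — single-peaked.
Ballot type 3 (peak Beta at position 3): ranking walks positions 3-4-2-1, expanding outward from the peak — single-peaked.
Ballot type 4 (peak Kappa at position 2): ranking walks positions 2-3-4-1, expanding outward from the peak — single-peaked.
Ballot type 5 (peak Kappa at position 2): ranking walks positions 2-1-3-4, expanding outward from the peak — single-peaked.
Every ranking is single-peaked on this axis.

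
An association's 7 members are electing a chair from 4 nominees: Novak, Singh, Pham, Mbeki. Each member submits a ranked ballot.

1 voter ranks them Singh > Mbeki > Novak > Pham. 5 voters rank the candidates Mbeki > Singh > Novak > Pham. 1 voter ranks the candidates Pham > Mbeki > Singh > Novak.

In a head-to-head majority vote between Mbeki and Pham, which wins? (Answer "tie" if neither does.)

Mbeki

Ballots ranking Mbeki above Pham: 1 + 5 = 6.
Ballots ranking Pham above Mbeki: 7 − 6 = 1.
Mbeki wins the head-to-head 6–1.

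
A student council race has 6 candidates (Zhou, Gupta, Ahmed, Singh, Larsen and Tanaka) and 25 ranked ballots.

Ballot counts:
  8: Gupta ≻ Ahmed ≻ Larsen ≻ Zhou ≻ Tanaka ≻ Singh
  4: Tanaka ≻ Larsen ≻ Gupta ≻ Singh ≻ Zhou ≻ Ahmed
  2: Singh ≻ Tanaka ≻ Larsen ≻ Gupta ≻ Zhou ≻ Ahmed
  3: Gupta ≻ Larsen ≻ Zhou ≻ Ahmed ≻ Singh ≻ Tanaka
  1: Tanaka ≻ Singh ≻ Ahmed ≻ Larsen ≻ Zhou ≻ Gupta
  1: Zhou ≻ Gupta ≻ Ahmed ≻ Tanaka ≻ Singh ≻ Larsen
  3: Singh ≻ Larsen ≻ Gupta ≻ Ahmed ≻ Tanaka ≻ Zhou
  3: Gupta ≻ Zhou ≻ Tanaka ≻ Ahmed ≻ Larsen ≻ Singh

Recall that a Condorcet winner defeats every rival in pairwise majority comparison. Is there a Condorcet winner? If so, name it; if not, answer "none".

Pairwise majorities:
Zhou vs Gupta: 1+1 = 2 for Zhou, 23 for Gupta — Gupta by 23–2.
Zhou vs Ahmed: Zhou, 13–12.
Zhou vs Singh: 8+3+1+3 = 15 for Zhou, 10 for Singh — Zhou by 15–10.
Zhou vs Larsen: Larsen, 21–4.
Zhou vs Tanaka: 15 to 10, Zhou.
Gupta vs Ahmed: Gupta is ranked higher on 24 ballots, Ahmed on 1. Gupta wins 24–1.
Gupta vs Singh: 19 to 6, Gupta.
Gupta vs Larsen: Gupta, 15–10.
Gupta–Tanaka: Gupta 18–7.
Ahmed–Singh: Ahmed 15–10.
Ahmed–Larsen: Ahmed 13–12.
Ahmed–Tanaka: Ahmed 15–10.
Singh vs Larsen: Singh is ranked higher on 2+1+1+3 = 7 ballots, Larsen on 18. Larsen wins 18–7.
Singh–Tanaka: Tanaka 17–8.
Larsen vs Tanaka: 8+3+3 = 14 for Larsen, 11 for Tanaka — Larsen by 14–11.
Gupta beats each of Zhou, Ahmed, Singh, Larsen, Tanaka — Gupta is the Condorcet winner.

Gupta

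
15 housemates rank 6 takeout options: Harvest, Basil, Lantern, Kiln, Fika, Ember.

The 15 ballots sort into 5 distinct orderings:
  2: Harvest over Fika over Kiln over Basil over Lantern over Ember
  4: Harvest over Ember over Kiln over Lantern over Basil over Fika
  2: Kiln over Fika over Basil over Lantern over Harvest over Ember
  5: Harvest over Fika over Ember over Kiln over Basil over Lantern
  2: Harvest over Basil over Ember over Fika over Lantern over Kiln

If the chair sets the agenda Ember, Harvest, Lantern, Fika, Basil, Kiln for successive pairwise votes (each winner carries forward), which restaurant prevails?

Round 1: Ember vs Harvest — 0–15, Harvest advances.
Round 2: Harvest vs Lantern — 13–2, Harvest advances.
Round 3: Harvest vs Fika — 13–2, Harvest advances.
Round 4: Harvest vs Basil — 13–2, Harvest advances.
Round 5: Harvest vs Kiln — 13–2, Harvest advances.
Harvest survives the agenda.

Harvest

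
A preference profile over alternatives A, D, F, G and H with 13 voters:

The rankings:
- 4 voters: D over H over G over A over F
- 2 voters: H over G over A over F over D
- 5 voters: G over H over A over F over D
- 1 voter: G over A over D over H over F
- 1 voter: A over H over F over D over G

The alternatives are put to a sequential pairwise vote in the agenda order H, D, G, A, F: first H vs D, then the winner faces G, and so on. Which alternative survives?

H

Round 1: H vs D — 8–5, H advances.
Round 2: H vs G — 7–6, H advances.
Round 3: H vs A — 11–2, H advances.
Round 4: H vs F — 13–0, H advances.
The agenda winner is H.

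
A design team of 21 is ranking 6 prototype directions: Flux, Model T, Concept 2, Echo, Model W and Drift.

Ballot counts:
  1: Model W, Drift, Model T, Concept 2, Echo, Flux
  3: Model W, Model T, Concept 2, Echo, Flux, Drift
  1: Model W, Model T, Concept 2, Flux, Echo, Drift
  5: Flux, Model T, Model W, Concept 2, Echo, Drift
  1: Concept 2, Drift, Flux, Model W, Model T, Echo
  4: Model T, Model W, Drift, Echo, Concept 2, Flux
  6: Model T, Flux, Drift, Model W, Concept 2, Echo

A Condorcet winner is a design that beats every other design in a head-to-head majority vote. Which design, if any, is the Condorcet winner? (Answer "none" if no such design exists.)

Check each pair by majority over 21 ballots:
Flux vs Model T: Flux preferred on 5+1 = 6 ballots; Model T wins 15–6.
Flux vs Concept 2: Flux wins 11–10.
Flux vs Echo: 1+5+1+6 = 13 for Flux, 8 for Echo — Flux by 13–8.
Flux vs Model W: 5+1+6 = 12 for Flux, 9 for Model W — Flux by 12–9.
Flux vs Drift: Flux, 15–6.
Model T vs Concept 2: 1+3+1+5+4+6 = 20 for Model T, 1 for Concept 2 — Model T by 20–1.
Model T vs Echo: Model T preferred on 21 ballots; Model T wins 21–0.
Model T vs Model W: Model T wins 15–6.
Model T vs Drift: 3+1+5+4+6 = 19 for Model T, 2 for Drift — Model T by 19–2.
Concept 2 vs Echo: Concept 2 wins 17–4.
Concept 2 vs Model W: Model W wins 20–1.
Concept 2 vs Drift: Drift, 11–10.
Echo vs Model W: 0 for Echo, 21 for Model W — Model W by 21–0.
Echo vs Drift: Drift wins 12–9.
Model W vs Drift: 1+3+1+5+4 = 14 for Model W, 7 for Drift — Model W by 14–7.
Model T wins every pairwise contest, so Model T is the Condorcet winner.

Model T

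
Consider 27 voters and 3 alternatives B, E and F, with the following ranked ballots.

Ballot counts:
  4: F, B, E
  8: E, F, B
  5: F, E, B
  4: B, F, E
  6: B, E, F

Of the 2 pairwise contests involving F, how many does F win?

1

F against each rival (27 voters):
F vs B: F is ranked higher on 4+8+5 = 17 ballots, B on 10. F wins 17–10.
F–E: E 14–13.
F beats B; loses to E — 1 pairwise win.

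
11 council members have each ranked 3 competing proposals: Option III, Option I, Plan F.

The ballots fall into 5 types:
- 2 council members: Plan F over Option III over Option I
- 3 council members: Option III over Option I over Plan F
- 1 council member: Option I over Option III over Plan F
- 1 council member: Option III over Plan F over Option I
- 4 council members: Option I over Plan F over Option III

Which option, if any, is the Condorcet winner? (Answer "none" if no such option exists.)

none

Head-to-head results (11 council members):
Option III vs Option I: Option III wins 6–5.
Option III vs Plan F: Plan F wins 6–5.
Option I–Plan F: Option I 8–3.
Each option drops at least one matchup (Option III loses to Plan F; Option I loses to Option III; Plan F loses to Option I); the cycle Option III > Option I > Plan F > Option III rules out a Condorcet winner.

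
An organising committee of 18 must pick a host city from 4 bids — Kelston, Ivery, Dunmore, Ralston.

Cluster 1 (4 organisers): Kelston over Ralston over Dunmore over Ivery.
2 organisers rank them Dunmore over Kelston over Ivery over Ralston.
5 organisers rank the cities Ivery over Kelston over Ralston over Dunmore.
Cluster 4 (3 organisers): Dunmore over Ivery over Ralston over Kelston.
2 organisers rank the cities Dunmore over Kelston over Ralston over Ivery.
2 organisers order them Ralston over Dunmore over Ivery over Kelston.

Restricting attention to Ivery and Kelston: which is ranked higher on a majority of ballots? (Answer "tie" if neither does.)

Ballots ranking Ivery above Kelston: 5 + 3 + 2 = 10.
Ballots ranking Kelston above Ivery: 18 − 10 = 8.
Ivery wins the head-to-head 10–8.

Ivery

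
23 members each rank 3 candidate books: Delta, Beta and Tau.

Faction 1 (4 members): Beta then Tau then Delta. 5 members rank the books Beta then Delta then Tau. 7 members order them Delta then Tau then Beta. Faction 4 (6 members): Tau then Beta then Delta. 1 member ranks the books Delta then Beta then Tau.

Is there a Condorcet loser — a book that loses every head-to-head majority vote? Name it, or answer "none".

none

Pairwise majorities:
Delta vs Beta: 7+1 = 8 for Delta, 15 for Beta — Beta by 15–8.
Delta vs Tau: Delta wins 13–10.
Beta vs Tau: 10 to 13, Tau.
Every book wins at least one matchup (Delta beats Tau; Beta beats Delta; Tau beats Beta), so there is no Condorcet loser.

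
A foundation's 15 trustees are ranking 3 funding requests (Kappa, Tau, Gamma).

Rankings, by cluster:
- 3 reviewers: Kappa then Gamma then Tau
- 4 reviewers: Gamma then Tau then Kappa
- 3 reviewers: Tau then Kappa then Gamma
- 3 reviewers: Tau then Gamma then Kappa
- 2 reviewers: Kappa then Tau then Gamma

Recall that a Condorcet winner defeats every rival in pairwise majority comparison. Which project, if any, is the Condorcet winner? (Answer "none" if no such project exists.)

Head-to-head results (15 reviewers):
Kappa vs Tau: 3+2 = 5 for Kappa, 10 for Tau — Tau by 10–5.
Kappa vs Gamma: 8 to 7, Kappa.
Tau vs Gamma: 3+3+2 = 8 for Tau, 7 for Gamma — Tau by 8–7.
Tau beats each of Kappa, Gamma — Tau is the Condorcet winner.

Tau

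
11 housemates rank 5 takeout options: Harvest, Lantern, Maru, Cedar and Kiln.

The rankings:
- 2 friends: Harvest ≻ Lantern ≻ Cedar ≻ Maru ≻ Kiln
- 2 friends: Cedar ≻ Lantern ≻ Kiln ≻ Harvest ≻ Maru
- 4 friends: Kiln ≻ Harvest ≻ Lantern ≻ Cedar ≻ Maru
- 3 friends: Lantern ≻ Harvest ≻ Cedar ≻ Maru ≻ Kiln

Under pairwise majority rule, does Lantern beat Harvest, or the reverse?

Ballots ranking Lantern above Harvest: 2 + 3 = 5.
Ballots ranking Harvest above Lantern: 11 − 5 = 6.
Harvest wins the head-to-head 6–5.

Harvest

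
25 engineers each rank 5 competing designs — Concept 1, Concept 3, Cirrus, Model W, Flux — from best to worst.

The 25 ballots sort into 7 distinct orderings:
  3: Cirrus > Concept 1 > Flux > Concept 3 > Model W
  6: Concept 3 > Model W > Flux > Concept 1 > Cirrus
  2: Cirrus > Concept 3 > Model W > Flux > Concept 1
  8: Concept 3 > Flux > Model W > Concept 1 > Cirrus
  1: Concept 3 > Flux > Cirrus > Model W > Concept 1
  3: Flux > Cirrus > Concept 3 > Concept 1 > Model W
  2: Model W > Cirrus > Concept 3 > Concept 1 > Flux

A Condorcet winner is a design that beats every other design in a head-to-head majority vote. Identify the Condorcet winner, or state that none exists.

Concept 3

Head-to-head results (25 engineers):
Concept 1 vs Concept 3: Concept 1 is ranked higher on 3 ballots, Concept 3 on 22. Concept 3 wins 22–3.
Concept 1 vs Cirrus: 14 to 11, Concept 1.
Concept 1 vs Model W: Concept 1 preferred on 3+3 = 6 ballots; Model W wins 19–6.
Concept 1 vs Flux: 3+2 = 5 for Concept 1, 20 for Flux — Flux by 20–5.
Concept 3 vs Cirrus: 15 to 10, Concept 3.
Concept 3 vs Model W: 23 to 2, Concept 3.
Concept 3 vs Flux: Concept 3 preferred on 6+2+8+1+2 = 19 ballots; Concept 3 wins 19–6.
Cirrus vs Model W: Cirrus is ranked higher on 3+2+1+3 = 9 ballots, Model W on 16. Model W wins 16–9.
Cirrus vs Flux: 3+2+2 = 7 for Cirrus, 18 for Flux — Flux by 18–7.
Model W vs Flux: 6+2+2 = 10 for Model W, 15 for Flux — Flux by 15–10.
Only Concept 3 has no losses; Concept 3 is the Condorcet winner.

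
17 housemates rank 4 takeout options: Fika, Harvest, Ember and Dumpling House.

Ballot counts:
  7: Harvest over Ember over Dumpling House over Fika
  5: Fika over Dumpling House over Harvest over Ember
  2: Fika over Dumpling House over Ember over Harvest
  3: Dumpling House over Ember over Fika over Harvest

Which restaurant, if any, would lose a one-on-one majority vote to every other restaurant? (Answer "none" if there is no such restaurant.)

none

Pairwise majorities:
Fika vs Harvest: Fika, 10–7.
Fika vs Ember: 7 to 10, Ember.
Fika vs Dumpling House: Dumpling House wins 10–7.
Harvest vs Ember: Harvest is ranked higher on 7+5 = 12 ballots, Ember on 5. Harvest wins 12–5.
Harvest vs Dumpling House: Harvest preferred on 7 ballots; Dumpling House wins 10–7.
Ember vs Dumpling House: Ember preferred on 7 ballots; Dumpling House wins 10–7.
Every restaurant wins at least one matchup (Fika beats Harvest; Harvest beats Ember; Ember beats Fika; Dumpling House beats Fika), so there is no Condorcet loser.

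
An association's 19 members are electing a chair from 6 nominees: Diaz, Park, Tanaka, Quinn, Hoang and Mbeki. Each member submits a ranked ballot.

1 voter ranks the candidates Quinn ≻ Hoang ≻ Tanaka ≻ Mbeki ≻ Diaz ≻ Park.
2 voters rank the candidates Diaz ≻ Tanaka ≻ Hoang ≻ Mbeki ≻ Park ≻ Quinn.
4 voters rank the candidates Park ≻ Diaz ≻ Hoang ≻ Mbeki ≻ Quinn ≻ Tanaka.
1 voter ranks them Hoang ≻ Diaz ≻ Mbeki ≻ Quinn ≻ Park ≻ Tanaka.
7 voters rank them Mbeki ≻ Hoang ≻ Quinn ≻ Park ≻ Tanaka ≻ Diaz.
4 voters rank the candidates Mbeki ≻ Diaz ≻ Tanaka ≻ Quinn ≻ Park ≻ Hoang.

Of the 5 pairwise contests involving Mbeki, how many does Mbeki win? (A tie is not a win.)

Mbeki against each rival (19 voters):
Mbeki vs Diaz: Mbeki, 12–7.
Mbeki vs Park: 1+2+1+7+4 = 15 for Mbeki, 4 for Park — Mbeki by 15–4.
Mbeki vs Tanaka: Mbeki preferred on 4+1+7+4 = 16 ballots; Mbeki wins 16–3.
Mbeki vs Quinn: 18 to 1, Mbeki.
Mbeki–Hoang: Mbeki 11–8.
Mbeki beats Diaz, Park, Tanaka, Quinn, Hoang — 5 pairwise wins.

5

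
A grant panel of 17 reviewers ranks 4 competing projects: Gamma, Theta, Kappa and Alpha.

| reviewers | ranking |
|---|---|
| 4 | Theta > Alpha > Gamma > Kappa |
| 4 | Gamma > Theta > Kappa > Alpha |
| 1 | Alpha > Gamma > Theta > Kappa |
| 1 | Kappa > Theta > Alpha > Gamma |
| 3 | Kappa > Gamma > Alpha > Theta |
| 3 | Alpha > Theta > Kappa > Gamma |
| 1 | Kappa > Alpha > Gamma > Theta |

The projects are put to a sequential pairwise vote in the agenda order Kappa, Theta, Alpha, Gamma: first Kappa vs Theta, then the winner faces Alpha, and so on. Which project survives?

Gamma

Round 1: Kappa vs Theta — 5–12, Theta advances.
Round 2: Theta vs Alpha — 9–8, Theta advances.
Round 3: Theta vs Gamma — 8–9, Gamma advances.
Gamma survives the agenda.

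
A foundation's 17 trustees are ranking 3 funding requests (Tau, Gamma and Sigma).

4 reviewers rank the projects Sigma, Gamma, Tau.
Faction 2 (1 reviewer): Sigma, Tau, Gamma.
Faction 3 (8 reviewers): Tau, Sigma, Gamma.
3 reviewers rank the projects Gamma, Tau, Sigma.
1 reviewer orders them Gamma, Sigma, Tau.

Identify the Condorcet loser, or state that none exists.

Head-to-head results (17 reviewers):
Tau vs Gamma: 1+8 = 9 for Tau, 8 for Gamma — Tau by 9–8.
Tau–Sigma: Tau 11–6.
Gamma vs Sigma: Gamma is ranked higher on 3+1 = 4 ballots, Sigma on 13. Sigma wins 13–4.
Gamma loses to every other project — it is the Condorcet loser.

Gamma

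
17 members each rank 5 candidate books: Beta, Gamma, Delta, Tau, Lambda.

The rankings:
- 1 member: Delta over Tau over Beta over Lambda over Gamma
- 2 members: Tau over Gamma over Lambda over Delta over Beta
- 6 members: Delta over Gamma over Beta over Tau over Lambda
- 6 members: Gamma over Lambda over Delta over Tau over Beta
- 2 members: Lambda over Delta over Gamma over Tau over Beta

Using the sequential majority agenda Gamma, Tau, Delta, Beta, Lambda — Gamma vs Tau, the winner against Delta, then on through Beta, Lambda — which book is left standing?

Lambda

Round 1: Gamma vs Tau — 14–3, Gamma advances.
Round 2: Gamma vs Delta — 8–9, Delta advances.
Round 3: Delta vs Beta — 17–0, Delta advances.
Round 4: Delta vs Lambda — 7–10, Lambda advances.
The agenda winner is Lambda.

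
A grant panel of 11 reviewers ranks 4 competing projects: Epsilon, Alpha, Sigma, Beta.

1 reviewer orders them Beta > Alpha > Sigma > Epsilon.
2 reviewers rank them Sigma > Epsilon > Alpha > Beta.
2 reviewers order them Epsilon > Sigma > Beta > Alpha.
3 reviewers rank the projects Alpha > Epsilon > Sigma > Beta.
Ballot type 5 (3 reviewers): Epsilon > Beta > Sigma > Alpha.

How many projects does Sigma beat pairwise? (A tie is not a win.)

2

Sigma against each rival (11 reviewers):
Sigma–Epsilon: Epsilon 8–3.
Sigma vs Alpha: Sigma preferred on 2+2+3 = 7 ballots; Sigma wins 7–4.
Sigma–Beta: Sigma 7–4.
Sigma beats Alpha, Beta; loses to Epsilon — 2 pairwise wins.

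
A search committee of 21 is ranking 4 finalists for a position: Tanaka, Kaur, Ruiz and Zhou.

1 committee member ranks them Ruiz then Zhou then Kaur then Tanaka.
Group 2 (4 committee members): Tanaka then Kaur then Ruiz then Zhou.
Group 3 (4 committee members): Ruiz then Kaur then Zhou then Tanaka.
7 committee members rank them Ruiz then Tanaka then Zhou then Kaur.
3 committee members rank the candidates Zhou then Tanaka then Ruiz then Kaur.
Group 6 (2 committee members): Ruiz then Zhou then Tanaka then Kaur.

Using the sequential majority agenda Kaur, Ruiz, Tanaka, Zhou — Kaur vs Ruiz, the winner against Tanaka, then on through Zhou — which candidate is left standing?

Ruiz

Round 1: Kaur vs Ruiz — 4–17, Ruiz advances.
Round 2: Ruiz vs Tanaka — 14–7, Ruiz advances.
Round 3: Ruiz vs Zhou — 18–3, Ruiz advances.
Ruiz survives the agenda.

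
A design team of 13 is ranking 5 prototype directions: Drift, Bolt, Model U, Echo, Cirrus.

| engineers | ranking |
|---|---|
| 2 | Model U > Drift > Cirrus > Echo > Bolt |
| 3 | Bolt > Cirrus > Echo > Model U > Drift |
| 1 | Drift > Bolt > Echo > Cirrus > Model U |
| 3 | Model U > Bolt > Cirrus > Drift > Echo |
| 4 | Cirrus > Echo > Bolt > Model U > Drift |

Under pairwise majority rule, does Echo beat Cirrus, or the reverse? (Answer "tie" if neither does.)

Ballots ranking Echo above Cirrus: 1.
Ballots ranking Cirrus above Echo: 13 − 1 = 12.
Cirrus wins the head-to-head 12–1.

Cirrus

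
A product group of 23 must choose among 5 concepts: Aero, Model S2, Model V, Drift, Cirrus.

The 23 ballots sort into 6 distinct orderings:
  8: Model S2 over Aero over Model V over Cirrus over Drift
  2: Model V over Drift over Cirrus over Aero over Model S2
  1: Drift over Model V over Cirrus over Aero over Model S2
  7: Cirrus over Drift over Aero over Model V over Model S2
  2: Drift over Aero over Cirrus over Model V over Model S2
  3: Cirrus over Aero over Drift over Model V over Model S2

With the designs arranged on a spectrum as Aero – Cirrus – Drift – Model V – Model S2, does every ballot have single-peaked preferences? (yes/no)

no

Axis positions: Aero=1, Cirrus=2, Drift=3, Model V=4, Model S2=5.
Type 1: ranking walks positions 5-1-4-2-3; Aero is ranked above Model V even though Model V lies between Aero and the peak Model S2 on the axis — preferences dip and rise again. Not single-peaked.
Type 2 (peak Model V at position 4): ranking walks positions 4-3-2-1-5, expanding outward from the peak — single-peaked.
Type 3 (peak Drift at position 3): ranking walks positions 3-4-2-1-5, expanding outward from the peak — single-peaked.
Type 4 (peak Cirrus at position 2): ranking walks positions 2-3-1-4-5, expanding outward from the peak — single-peaked.
Type 5: ranking walks positions 3-1-2-4-5; Aero is ranked above Cirrus even though Cirrus lies between Aero and the peak Drift on the axis — preferences dip and rise again. Not single-peaked.
Type 6 (peak Cirrus at position 2): ranking walks positions 2-1-3-4-5, expanding outward from the peak — single-peaked.
Type 1 violates single-peakedness, so the profile is not single-peaked on this axis.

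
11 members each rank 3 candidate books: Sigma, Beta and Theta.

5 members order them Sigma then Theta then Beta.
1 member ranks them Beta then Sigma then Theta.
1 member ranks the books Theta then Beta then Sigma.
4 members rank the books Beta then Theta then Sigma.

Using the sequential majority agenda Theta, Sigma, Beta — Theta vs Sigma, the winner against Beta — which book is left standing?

Round 1: Theta vs Sigma — 5–6, Sigma advances.
Round 2: Sigma vs Beta — 5–6, Beta advances.
Beta survives the agenda.

Beta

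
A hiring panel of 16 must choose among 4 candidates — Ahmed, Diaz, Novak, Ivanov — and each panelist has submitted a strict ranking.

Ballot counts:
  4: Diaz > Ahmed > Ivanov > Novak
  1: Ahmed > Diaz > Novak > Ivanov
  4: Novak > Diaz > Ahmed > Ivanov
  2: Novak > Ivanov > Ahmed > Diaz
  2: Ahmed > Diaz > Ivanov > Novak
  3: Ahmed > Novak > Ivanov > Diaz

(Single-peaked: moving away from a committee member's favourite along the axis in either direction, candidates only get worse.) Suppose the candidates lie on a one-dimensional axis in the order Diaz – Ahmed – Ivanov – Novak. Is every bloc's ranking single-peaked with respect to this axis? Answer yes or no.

Axis positions: Diaz=1, Ahmed=2, Ivanov=3, Novak=4.
Bloc 1 (peak Diaz at position 1): ranking walks positions 1-2-3-4, expanding outward from the peak — single-peaked.
Bloc 2: ranking walks positions 2-1-4-3; Novak is ranked above Ivanov even though Ivanov lies between Novak and the peak Ahmed on the axis — preferences dip and rise again. Not single-peaked.
Bloc 3: ranking walks positions 4-1-2-3; Diaz is ranked above Ivanov even though Ivanov lies between Diaz and the peak Novak on the axis — preferences dip and rise again. Not single-peaked.
Bloc 4 (peak Novak at position 4): ranking walks positions 4-3-2-1, expanding outward from the peak — single-peaked.
Bloc 5 (peak Ahmed at position 2): ranking walks positions 2-1-3-4, expanding outward from the peak — single-peaked.
Bloc 6: ranking walks positions 2-4-3-1; Novak is ranked above Ivanov even though Ivanov lies between Novak and the peak Ahmed on the axis — preferences dip and rise again. Not single-peaked.
Bloc 2 violates single-peakedness, so the profile is not single-peaked on this axis.

no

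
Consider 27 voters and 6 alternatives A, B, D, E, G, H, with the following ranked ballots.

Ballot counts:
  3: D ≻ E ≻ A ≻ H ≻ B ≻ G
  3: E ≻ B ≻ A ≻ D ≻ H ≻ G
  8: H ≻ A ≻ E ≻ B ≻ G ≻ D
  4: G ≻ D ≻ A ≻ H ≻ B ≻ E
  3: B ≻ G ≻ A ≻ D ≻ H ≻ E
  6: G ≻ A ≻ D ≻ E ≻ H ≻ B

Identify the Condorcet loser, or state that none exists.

none

Head-to-head results (27 voters):
A vs B: A, 21–6.
A vs D: 20 to 7, A.
A vs E: A wins 21–6.
A vs G: 3+3+8 = 14 for A, 13 for G — A by 14–13.
A vs H: 3+3+4+3+6 = 19 for A, 8 for H — A by 19–8.
B vs D: B preferred on 3+8+3 = 14 ballots; B wins 14–13.
B–E: E 20–7.
B vs G: B wins 17–10.
B vs H: H wins 21–6.
D vs E: 16 to 11, D.
D vs G: D preferred on 3+3 = 6 ballots; G wins 21–6.
D vs H: D is ranked higher on 3+3+4+3+6 = 19 ballots, H on 8. D wins 19–8.
E vs G: E is ranked higher on 3+3+8 = 14 ballots, G on 13. E wins 14–13.
E vs H: H, 15–12.
G vs H: H, 14–13.
Every alternative wins at least one matchup (A beats B; B beats D; D beats E; E beats B; G beats D; H beats B), so there is no Condorcet loser.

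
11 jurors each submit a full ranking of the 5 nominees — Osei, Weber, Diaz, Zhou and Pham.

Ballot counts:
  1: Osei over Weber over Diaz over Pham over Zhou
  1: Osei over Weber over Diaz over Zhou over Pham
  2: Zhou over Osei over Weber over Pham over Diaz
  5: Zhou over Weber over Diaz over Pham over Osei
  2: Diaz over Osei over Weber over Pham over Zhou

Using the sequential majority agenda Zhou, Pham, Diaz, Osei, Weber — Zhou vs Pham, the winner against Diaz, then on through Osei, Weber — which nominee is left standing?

Round 1: Zhou vs Pham — 8–3, Zhou advances.
Round 2: Zhou vs Diaz — 7–4, Zhou advances.
Round 3: Zhou vs Osei — 7–4, Zhou advances.
Round 4: Zhou vs Weber — 7–4, Zhou advances.
Zhou survives the agenda.

Zhou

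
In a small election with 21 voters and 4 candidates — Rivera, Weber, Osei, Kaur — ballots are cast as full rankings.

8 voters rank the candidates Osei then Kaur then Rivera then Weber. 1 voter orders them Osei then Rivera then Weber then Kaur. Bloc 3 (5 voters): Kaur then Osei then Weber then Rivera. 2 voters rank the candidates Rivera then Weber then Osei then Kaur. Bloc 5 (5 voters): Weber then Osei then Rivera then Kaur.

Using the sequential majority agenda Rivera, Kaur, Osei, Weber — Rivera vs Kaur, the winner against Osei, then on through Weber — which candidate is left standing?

Osei

Round 1: Rivera vs Kaur — 8–13, Kaur advances.
Round 2: Kaur vs Osei — 5–16, Osei advances.
Round 3: Osei vs Weber — 14–7, Osei advances.
The agenda winner is Osei.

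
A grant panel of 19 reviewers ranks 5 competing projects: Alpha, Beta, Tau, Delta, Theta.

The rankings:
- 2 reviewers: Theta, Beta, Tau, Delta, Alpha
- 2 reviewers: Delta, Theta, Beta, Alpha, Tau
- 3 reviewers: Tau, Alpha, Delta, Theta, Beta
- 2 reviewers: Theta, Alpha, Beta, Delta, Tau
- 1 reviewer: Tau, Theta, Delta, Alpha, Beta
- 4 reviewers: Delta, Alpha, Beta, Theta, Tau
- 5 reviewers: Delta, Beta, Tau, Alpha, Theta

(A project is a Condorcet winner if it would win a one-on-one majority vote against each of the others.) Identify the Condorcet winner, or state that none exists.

Pairwise majorities:
Alpha vs Beta: Alpha, 10–9.
Alpha vs Tau: Alpha is ranked higher on 2+2+4 = 8 ballots, Tau on 11. Tau wins 11–8.
Alpha–Delta: Delta 14–5.
Alpha vs Theta: 3+4+5 = 12 for Alpha, 7 for Theta — Alpha by 12–7.
Beta vs Tau: Beta wins 15–4.
Beta vs Delta: Delta, 15–4.
Beta vs Theta: Beta preferred on 4+5 = 9 ballots; Theta wins 10–9.
Tau vs Delta: 6 to 13, Delta.
Tau vs Theta: Theta wins 10–9.
Delta vs Theta: Delta preferred on 2+3+4+5 = 14 ballots; Delta wins 14–5.
Delta defeats every rival head-to-head and is the Condorcet winner.

Delta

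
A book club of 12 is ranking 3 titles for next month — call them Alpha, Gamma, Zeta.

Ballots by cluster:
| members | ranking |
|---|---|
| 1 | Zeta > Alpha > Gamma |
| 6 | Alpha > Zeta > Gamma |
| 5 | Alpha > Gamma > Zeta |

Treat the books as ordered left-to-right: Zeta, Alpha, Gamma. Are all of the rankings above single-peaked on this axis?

Axis positions: Zeta=1, Alpha=2, Gamma=3.
Cluster 1 (peak Zeta at position 1): ranking walks positions 1-2-3, expanding outward from the peak — single-peaked.
Cluster 2 (peak Alpha at position 2): ranking walks positions 2-1-3, expanding outward from the peak — single-peaked.
Cluster 3 (peak Alpha at position 2): ranking walks positions 2-3-1, expanding outward from the peak — single-peaked.
Every ranking is single-peaked on this axis.

yes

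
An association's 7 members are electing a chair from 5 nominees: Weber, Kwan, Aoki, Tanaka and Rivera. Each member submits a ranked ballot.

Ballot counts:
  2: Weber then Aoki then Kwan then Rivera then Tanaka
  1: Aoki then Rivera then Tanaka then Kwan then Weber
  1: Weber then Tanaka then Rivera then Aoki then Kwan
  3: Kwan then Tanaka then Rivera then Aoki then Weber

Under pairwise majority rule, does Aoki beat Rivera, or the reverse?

Ballots ranking Aoki above Rivera: 2 + 1 = 3.
Ballots ranking Rivera above Aoki: 7 − 3 = 4.
Rivera wins the head-to-head 4–3.

Rivera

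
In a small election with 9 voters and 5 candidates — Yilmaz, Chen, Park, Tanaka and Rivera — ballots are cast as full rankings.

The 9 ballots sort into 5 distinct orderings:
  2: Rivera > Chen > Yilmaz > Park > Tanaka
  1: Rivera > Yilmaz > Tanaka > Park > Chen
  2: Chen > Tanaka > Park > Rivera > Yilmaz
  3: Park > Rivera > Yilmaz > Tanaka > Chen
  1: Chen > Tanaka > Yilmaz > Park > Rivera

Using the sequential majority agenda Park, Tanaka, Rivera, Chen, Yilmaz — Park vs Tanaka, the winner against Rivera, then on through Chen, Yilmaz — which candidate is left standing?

Round 1: Park vs Tanaka — 5–4, Park advances.
Round 2: Park vs Rivera — 6–3, Park advances.
Round 3: Park vs Chen — 4–5, Chen advances.
Round 4: Chen vs Yilmaz — 5–4, Chen advances.
Chen survives the agenda.

Chen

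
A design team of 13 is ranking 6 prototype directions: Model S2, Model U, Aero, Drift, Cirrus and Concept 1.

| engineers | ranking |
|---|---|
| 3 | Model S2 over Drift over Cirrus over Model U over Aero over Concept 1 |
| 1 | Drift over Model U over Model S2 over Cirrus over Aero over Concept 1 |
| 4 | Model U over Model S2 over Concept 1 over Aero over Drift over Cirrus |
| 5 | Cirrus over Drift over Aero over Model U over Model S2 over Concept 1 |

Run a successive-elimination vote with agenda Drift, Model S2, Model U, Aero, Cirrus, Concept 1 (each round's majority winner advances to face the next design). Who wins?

Cirrus

Round 1: Drift vs Model S2 — 6–7, Model S2 advances.
Round 2: Model S2 vs Model U — 3–10, Model U advances.
Round 3: Model U vs Aero — 8–5, Model U advances.
Round 4: Model U vs Cirrus — 5–8, Cirrus advances.
Round 5: Cirrus vs Concept 1 — 9–4, Cirrus advances.
Cirrus survives the agenda.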